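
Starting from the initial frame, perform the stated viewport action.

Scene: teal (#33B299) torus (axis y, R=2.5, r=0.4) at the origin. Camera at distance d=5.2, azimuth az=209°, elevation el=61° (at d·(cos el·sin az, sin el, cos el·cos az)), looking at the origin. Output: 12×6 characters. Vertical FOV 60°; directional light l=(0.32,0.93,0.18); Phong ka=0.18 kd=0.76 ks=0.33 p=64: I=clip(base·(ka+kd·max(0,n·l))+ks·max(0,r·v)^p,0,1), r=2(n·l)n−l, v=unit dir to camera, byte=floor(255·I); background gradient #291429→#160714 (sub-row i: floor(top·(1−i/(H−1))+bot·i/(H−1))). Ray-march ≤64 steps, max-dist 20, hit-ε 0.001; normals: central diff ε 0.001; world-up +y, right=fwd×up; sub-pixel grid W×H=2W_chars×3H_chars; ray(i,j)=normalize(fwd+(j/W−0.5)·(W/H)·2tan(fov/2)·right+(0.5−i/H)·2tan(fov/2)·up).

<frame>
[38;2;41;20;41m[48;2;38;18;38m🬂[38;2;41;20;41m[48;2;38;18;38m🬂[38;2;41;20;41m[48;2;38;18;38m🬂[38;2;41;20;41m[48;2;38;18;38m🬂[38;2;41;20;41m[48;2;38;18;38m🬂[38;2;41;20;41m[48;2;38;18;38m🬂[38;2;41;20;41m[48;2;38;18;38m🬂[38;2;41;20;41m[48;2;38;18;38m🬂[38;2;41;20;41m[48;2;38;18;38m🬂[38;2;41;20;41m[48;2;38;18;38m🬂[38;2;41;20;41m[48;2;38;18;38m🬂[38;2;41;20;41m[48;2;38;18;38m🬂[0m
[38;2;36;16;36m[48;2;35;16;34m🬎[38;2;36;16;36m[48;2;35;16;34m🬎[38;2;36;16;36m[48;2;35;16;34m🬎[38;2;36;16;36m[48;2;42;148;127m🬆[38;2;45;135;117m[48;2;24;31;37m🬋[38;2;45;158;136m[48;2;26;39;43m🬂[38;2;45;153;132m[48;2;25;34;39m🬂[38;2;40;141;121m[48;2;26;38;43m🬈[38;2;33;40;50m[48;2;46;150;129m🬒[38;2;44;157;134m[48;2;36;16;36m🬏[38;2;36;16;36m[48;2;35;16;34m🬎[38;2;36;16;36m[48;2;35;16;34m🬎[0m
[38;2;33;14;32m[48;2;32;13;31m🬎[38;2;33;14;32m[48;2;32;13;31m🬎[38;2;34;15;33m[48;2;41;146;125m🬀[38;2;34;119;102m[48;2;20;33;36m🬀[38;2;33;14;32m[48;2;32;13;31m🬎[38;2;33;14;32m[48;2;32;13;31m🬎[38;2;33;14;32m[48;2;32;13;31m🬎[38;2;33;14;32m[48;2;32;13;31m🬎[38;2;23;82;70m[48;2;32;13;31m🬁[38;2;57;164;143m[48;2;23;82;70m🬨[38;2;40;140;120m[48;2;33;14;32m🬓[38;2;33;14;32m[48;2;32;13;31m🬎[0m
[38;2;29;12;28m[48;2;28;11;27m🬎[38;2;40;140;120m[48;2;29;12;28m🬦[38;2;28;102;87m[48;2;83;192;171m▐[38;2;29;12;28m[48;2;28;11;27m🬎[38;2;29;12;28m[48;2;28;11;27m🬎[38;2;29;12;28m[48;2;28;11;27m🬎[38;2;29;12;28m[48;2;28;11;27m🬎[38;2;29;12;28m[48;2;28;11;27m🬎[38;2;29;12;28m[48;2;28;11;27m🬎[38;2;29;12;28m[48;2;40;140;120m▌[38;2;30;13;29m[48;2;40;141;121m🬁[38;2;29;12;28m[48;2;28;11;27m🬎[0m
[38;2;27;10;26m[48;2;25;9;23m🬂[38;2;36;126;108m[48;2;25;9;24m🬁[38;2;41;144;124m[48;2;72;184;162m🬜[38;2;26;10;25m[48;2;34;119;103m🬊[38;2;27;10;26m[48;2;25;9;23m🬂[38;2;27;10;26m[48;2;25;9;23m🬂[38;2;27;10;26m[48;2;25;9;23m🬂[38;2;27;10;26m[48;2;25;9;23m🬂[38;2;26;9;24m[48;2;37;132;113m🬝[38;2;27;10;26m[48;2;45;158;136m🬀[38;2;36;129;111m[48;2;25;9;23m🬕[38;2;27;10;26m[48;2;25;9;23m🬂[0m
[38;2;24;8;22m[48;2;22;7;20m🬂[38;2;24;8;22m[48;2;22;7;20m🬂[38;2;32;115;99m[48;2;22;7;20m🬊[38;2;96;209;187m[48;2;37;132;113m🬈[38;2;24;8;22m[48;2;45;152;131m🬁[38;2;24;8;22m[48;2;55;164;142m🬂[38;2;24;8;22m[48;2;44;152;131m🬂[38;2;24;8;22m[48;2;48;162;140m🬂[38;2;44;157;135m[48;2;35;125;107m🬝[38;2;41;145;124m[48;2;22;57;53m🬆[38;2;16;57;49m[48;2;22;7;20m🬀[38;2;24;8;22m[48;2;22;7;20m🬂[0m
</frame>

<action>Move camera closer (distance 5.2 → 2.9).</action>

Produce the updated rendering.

<frame>
[38;2;41;20;41m[48;2;38;18;38m🬂[38;2;40;19;40m[48;2;59;166;145m🬎[38;2;35;42;52m[48;2;50;147;128m🬡[38;2;41;143;122m[48;2;17;62;53m🬆[38;2;53;145;127m[48;2;14;50;42m🬂[38;2;32;113;97m[48;2;11;39;33m🬂[38;2;31;112;96m[48;2;11;39;33m🬂[38;2;45;135;117m[48;2;14;49;42m🬂[38;2;42;139;120m[48;2;17;61;52m🬊[38;2;43;141;122m[48;2;33;53;58m🬪[38;2;40;19;40m[48;2;50;155;135m🬊[38;2;45;157;135m[48;2;39;19;39m🬏[0m
[38;2;37;17;37m[48;2;39;133;114m🬀[38;2;36;113;98m[48;2;14;50;43m🬆[38;2;19;68;59m[48;2;14;29;28m🬀[38;2;9;32;27m[48;2;35;16;35m🬂[38;2;9;32;27m[48;2;35;16;35m🬀[38;2;36;16;36m[48;2;35;16;34m🬎[38;2;36;16;36m[48;2;35;16;34m🬎[38;2;36;16;36m[48;2;35;16;34m🬎[38;2;9;32;27m[48;2;35;16;35m🬂[38;2;19;69;59m[48;2;24;22;31m🬁[38;2;31;109;93m[48;2;14;50;43m🬊[38;2;97;202;181m[48;2;36;129;111m🬈[0m
[38;2;27;95;82m[48;2;14;52;44m🬄[38;2;9;32;27m[48;2;32;13;31m🬆[38;2;33;14;32m[48;2;32;13;31m🬎[38;2;33;14;32m[48;2;32;13;31m🬎[38;2;33;14;32m[48;2;32;13;31m🬎[38;2;33;14;32m[48;2;32;13;31m🬎[38;2;33;14;32m[48;2;32;13;31m🬎[38;2;33;14;32m[48;2;32;13;31m🬎[38;2;33;14;32m[48;2;32;13;31m🬎[38;2;33;14;32m[48;2;32;13;31m🬎[38;2;32;13;31m[48;2;9;32;27m🬺[38;2;25;91;78m[48;2;19;36;37m🬊[0m
[38;2;10;36;31m[48;2;28;11;27m🬕[38;2;29;12;28m[48;2;28;11;27m🬎[38;2;29;12;28m[48;2;28;11;27m🬎[38;2;29;12;28m[48;2;28;11;27m🬎[38;2;29;12;28m[48;2;28;11;27m🬎[38;2;29;12;28m[48;2;28;11;27m🬎[38;2;29;12;28m[48;2;28;11;27m🬎[38;2;29;12;28m[48;2;28;11;27m🬎[38;2;29;12;28m[48;2;28;11;27m🬎[38;2;29;12;28m[48;2;28;11;27m🬎[38;2;29;12;28m[48;2;28;11;27m🬎[38;2;9;33;28m[48;2;28;11;27m🬁[0m
[38;2;9;32;27m[48;2;26;9;24m▌[38;2;27;10;26m[48;2;25;9;23m🬂[38;2;27;10;26m[48;2;25;9;23m🬂[38;2;27;10;26m[48;2;25;9;23m🬂[38;2;27;10;26m[48;2;25;9;23m🬂[38;2;27;10;26m[48;2;25;9;23m🬂[38;2;27;10;26m[48;2;25;9;23m🬂[38;2;27;10;26m[48;2;25;9;23m🬂[38;2;27;10;26m[48;2;25;9;23m🬂[38;2;27;10;26m[48;2;25;9;23m🬂[38;2;27;10;26m[48;2;25;9;23m🬂[38;2;27;10;26m[48;2;25;9;23m🬂[0m
[38;2;16;22;26m[48;2;19;67;58m🬨[38;2;24;8;22m[48;2;22;7;20m🬂[38;2;24;8;22m[48;2;22;7;20m🬂[38;2;24;8;22m[48;2;22;7;20m🬂[38;2;24;8;22m[48;2;22;7;20m🬂[38;2;24;8;22m[48;2;22;7;20m🬂[38;2;24;8;22m[48;2;22;7;20m🬂[38;2;24;8;22m[48;2;22;7;20m🬂[38;2;24;8;22m[48;2;22;7;20m🬂[38;2;24;8;22m[48;2;22;7;20m🬂[38;2;24;8;22m[48;2;22;7;20m🬂[38;2;23;7;21m[48;2;15;55;47m🬝[0m
</frame>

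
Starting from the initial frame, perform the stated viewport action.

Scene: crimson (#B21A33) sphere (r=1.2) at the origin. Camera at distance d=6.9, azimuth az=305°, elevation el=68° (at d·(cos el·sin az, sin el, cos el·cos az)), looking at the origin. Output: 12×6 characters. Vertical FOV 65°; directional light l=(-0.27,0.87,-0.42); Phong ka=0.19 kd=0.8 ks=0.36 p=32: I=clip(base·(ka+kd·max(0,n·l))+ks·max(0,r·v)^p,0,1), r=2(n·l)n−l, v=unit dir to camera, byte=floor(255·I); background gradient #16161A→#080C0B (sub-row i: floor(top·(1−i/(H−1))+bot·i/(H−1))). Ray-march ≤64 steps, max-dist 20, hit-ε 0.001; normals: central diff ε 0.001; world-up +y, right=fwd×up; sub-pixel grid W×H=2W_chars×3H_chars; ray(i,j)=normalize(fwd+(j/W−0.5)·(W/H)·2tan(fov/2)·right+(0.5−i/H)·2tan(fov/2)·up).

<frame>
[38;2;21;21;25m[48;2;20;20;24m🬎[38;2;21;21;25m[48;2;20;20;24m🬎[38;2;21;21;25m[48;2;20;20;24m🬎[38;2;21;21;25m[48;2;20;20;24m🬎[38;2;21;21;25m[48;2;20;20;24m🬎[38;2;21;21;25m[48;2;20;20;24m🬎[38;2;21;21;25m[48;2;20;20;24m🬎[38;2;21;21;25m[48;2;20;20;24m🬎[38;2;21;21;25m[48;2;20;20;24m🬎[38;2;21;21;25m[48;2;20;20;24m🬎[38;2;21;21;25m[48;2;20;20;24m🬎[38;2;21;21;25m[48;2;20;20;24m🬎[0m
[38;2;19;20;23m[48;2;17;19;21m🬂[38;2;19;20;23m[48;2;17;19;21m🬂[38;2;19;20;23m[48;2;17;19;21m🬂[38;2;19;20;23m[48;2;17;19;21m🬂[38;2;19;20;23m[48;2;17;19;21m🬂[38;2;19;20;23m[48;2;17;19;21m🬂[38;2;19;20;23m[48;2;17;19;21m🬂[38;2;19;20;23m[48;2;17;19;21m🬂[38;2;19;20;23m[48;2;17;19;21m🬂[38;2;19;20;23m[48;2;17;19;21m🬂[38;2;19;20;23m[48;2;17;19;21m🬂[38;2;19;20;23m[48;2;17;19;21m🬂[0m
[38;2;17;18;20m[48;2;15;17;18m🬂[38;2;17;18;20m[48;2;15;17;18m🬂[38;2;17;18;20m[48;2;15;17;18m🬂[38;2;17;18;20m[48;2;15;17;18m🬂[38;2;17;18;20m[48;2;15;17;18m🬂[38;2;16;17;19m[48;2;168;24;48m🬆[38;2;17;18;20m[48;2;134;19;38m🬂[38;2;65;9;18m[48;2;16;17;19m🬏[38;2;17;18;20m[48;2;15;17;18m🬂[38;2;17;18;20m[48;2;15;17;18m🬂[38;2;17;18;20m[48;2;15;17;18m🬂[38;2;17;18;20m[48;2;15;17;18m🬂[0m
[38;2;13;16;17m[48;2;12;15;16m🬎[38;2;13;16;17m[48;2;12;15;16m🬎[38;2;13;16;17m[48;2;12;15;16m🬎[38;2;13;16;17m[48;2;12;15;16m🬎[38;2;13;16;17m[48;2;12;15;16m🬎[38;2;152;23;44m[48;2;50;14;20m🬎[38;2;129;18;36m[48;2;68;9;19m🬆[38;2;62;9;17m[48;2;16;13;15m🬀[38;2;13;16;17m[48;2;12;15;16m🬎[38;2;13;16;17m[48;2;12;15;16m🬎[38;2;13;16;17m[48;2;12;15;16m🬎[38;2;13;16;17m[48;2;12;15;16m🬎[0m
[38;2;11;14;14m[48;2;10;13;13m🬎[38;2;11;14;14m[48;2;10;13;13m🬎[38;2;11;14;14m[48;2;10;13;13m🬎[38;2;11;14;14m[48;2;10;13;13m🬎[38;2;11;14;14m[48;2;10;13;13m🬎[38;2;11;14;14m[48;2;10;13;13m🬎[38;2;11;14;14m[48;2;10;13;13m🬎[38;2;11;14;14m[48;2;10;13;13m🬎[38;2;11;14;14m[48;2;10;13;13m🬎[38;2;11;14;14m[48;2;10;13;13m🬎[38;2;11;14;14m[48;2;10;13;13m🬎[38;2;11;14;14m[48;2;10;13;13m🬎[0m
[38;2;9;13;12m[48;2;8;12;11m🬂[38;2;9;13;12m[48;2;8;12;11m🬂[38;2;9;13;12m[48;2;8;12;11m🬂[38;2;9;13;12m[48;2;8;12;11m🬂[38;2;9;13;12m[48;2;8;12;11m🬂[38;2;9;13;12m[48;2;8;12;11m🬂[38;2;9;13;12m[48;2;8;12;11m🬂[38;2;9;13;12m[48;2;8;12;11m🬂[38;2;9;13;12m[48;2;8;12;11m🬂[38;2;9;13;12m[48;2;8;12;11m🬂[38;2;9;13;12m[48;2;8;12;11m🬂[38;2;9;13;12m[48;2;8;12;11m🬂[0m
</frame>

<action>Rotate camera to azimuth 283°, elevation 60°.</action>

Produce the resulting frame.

<frame>
[38;2;21;21;25m[48;2;20;20;24m🬎[38;2;21;21;25m[48;2;20;20;24m🬎[38;2;21;21;25m[48;2;20;20;24m🬎[38;2;21;21;25m[48;2;20;20;24m🬎[38;2;21;21;25m[48;2;20;20;24m🬎[38;2;21;21;25m[48;2;20;20;24m🬎[38;2;21;21;25m[48;2;20;20;24m🬎[38;2;21;21;25m[48;2;20;20;24m🬎[38;2;21;21;25m[48;2;20;20;24m🬎[38;2;21;21;25m[48;2;20;20;24m🬎[38;2;21;21;25m[48;2;20;20;24m🬎[38;2;21;21;25m[48;2;20;20;24m🬎[0m
[38;2;19;20;23m[48;2;17;19;21m🬂[38;2;19;20;23m[48;2;17;19;21m🬂[38;2;19;20;23m[48;2;17;19;21m🬂[38;2;19;20;23m[48;2;17;19;21m🬂[38;2;19;20;23m[48;2;17;19;21m🬂[38;2;19;20;23m[48;2;17;19;21m🬂[38;2;19;20;23m[48;2;17;19;21m🬂[38;2;19;20;23m[48;2;17;19;21m🬂[38;2;19;20;23m[48;2;17;19;21m🬂[38;2;19;20;23m[48;2;17;19;21m🬂[38;2;19;20;23m[48;2;17;19;21m🬂[38;2;19;20;23m[48;2;17;19;21m🬂[0m
[38;2;17;18;20m[48;2;15;17;18m🬂[38;2;17;18;20m[48;2;15;17;18m🬂[38;2;17;18;20m[48;2;15;17;18m🬂[38;2;17;18;20m[48;2;15;17;18m🬂[38;2;17;18;20m[48;2;15;17;18m🬂[38;2;16;17;19m[48;2;165;24;47m🬆[38;2;17;18;20m[48;2;135;19;38m🬂[38;2;68;9;19m[48;2;16;17;19m🬏[38;2;17;18;20m[48;2;15;17;18m🬂[38;2;17;18;20m[48;2;15;17;18m🬂[38;2;17;18;20m[48;2;15;17;18m🬂[38;2;17;18;20m[48;2;15;17;18m🬂[0m
[38;2;13;16;17m[48;2;12;15;16m🬎[38;2;13;16;17m[48;2;12;15;16m🬎[38;2;13;16;17m[48;2;12;15;16m🬎[38;2;13;16;17m[48;2;12;15;16m🬎[38;2;13;16;17m[48;2;12;15;16m🬎[38;2;156;24;46m[48;2;54;14;21m🬎[38;2;135;19;38m[48;2;78;10;22m🬆[38;2;69;10;19m[48;2;17;13;15m🬀[38;2;13;16;17m[48;2;12;15;16m🬎[38;2;13;16;17m[48;2;12;15;16m🬎[38;2;13;16;17m[48;2;12;15;16m🬎[38;2;13;16;17m[48;2;12;15;16m🬎[0m
[38;2;11;14;14m[48;2;10;13;13m🬎[38;2;11;14;14m[48;2;10;13;13m🬎[38;2;11;14;14m[48;2;10;13;13m🬎[38;2;11;14;14m[48;2;10;13;13m🬎[38;2;11;14;14m[48;2;10;13;13m🬎[38;2;11;14;14m[48;2;10;13;13m🬎[38;2;11;14;14m[48;2;10;13;13m🬎[38;2;11;14;14m[48;2;10;13;13m🬎[38;2;11;14;14m[48;2;10;13;13m🬎[38;2;11;14;14m[48;2;10;13;13m🬎[38;2;11;14;14m[48;2;10;13;13m🬎[38;2;11;14;14m[48;2;10;13;13m🬎[0m
[38;2;9;13;12m[48;2;8;12;11m🬂[38;2;9;13;12m[48;2;8;12;11m🬂[38;2;9;13;12m[48;2;8;12;11m🬂[38;2;9;13;12m[48;2;8;12;11m🬂[38;2;9;13;12m[48;2;8;12;11m🬂[38;2;9;13;12m[48;2;8;12;11m🬂[38;2;9;13;12m[48;2;8;12;11m🬂[38;2;9;13;12m[48;2;8;12;11m🬂[38;2;9;13;12m[48;2;8;12;11m🬂[38;2;9;13;12m[48;2;8;12;11m🬂[38;2;9;13;12m[48;2;8;12;11m🬂[38;2;9;13;12m[48;2;8;12;11m🬂[0m
</frame>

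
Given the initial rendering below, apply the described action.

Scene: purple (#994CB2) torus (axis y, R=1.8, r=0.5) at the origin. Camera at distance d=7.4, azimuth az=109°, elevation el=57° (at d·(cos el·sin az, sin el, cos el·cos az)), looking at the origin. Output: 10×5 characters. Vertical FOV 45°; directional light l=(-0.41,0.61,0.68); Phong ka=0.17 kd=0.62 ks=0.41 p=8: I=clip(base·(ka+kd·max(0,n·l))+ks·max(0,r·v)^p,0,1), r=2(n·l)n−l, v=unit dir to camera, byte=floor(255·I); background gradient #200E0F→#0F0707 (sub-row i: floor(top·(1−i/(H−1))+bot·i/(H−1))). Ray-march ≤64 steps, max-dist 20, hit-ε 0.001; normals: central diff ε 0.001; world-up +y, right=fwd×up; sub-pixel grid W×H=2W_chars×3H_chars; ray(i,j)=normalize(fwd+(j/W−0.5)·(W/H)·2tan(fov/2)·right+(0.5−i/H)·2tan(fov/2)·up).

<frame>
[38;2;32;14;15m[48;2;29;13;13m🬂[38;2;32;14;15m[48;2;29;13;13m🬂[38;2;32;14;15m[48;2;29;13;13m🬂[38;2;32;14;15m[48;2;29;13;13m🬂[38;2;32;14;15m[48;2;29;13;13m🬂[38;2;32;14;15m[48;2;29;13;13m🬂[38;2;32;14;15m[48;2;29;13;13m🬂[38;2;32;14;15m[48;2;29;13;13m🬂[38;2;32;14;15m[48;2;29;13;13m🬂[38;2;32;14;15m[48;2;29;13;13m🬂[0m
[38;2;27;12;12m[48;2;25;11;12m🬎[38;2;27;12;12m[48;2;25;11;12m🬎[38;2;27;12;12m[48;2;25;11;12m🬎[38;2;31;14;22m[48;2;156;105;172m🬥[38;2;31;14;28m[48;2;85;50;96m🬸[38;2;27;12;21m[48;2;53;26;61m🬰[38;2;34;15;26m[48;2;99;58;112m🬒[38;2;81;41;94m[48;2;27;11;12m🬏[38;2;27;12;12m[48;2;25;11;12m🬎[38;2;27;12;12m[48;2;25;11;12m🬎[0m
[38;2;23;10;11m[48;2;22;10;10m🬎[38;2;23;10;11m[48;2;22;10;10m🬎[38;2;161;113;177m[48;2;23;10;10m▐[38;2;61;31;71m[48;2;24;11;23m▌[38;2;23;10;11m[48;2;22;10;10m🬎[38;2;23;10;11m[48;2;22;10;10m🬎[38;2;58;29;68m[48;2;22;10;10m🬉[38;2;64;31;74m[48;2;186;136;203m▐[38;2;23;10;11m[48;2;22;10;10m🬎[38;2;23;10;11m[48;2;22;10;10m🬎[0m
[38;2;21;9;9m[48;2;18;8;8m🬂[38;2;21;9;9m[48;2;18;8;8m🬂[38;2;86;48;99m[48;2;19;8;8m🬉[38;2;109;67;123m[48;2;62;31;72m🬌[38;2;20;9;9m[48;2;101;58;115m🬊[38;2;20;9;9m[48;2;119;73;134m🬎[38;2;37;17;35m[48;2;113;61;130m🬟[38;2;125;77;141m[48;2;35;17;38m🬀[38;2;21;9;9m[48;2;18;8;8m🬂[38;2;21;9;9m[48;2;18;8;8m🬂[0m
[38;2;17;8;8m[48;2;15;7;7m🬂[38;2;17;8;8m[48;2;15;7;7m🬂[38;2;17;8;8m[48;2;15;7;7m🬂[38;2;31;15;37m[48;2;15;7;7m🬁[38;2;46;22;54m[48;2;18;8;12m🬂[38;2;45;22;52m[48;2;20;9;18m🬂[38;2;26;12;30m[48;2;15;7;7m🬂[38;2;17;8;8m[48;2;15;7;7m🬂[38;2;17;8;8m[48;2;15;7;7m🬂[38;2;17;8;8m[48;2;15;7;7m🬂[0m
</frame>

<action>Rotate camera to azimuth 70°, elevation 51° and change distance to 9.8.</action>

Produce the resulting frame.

<frame>
[38;2;32;14;15m[48;2;29;13;13m🬂[38;2;32;14;15m[48;2;29;13;13m🬂[38;2;32;14;15m[48;2;29;13;13m🬂[38;2;32;14;15m[48;2;29;13;13m🬂[38;2;32;14;15m[48;2;29;13;13m🬂[38;2;32;14;15m[48;2;29;13;13m🬂[38;2;32;14;15m[48;2;29;13;13m🬂[38;2;32;14;15m[48;2;29;13;13m🬂[38;2;32;14;15m[48;2;29;13;13m🬂[38;2;32;14;15m[48;2;29;13;13m🬂[0m
[38;2;27;12;12m[48;2;25;11;12m🬎[38;2;27;12;12m[48;2;25;11;12m🬎[38;2;27;12;12m[48;2;25;11;12m🬎[38;2;27;12;12m[48;2;25;11;12m🬎[38;2;27;12;12m[48;2;74;37;86m🬎[38;2;27;12;12m[48;2;81;43;93m🬎[38;2;82;40;95m[48;2;27;11;12m🬏[38;2;27;12;12m[48;2;25;11;12m🬎[38;2;27;12;12m[48;2;25;11;12m🬎[38;2;27;12;12m[48;2;25;11;12m🬎[0m
[38;2;23;10;11m[48;2;22;10;10m🬎[38;2;23;10;11m[48;2;22;10;10m🬎[38;2;23;10;11m[48;2;22;10;10m🬎[38;2;51;25;55m[48;2;134;76;152m🬨[38;2;26;12;30m[48;2;22;10;10m🬂[38;2;40;20;47m[48;2;23;10;14m🬁[38;2;118;67;135m[48;2;22;10;10m🬨[38;2;27;13;31m[48;2;23;10;10m🬓[38;2;23;10;11m[48;2;22;10;10m🬎[38;2;23;10;11m[48;2;22;10;10m🬎[0m
[38;2;21;9;9m[48;2;18;8;8m🬂[38;2;21;9;9m[48;2;18;8;8m🬂[38;2;21;9;9m[48;2;18;8;8m🬂[38;2;113;66;129m[48;2;18;8;8m🬊[38;2;37;17;38m[48;2;90;50;103m🬯[38;2;27;12;24m[48;2;79;40;92m🬰[38;2;82;41;96m[48;2;30;14;32m🬂[38;2;26;12;30m[48;2;19;8;8m🬀[38;2;21;9;9m[48;2;18;8;8m🬂[38;2;21;9;9m[48;2;18;8;8m🬂[0m
[38;2;17;8;8m[48;2;15;7;7m🬂[38;2;17;8;8m[48;2;15;7;7m🬂[38;2;17;8;8m[48;2;15;7;7m🬂[38;2;17;8;8m[48;2;15;7;7m🬂[38;2;17;8;8m[48;2;15;7;7m🬂[38;2;17;8;8m[48;2;15;7;7m🬂[38;2;17;8;8m[48;2;15;7;7m🬂[38;2;17;8;8m[48;2;15;7;7m🬂[38;2;17;8;8m[48;2;15;7;7m🬂[38;2;17;8;8m[48;2;15;7;7m🬂[0m
</frame>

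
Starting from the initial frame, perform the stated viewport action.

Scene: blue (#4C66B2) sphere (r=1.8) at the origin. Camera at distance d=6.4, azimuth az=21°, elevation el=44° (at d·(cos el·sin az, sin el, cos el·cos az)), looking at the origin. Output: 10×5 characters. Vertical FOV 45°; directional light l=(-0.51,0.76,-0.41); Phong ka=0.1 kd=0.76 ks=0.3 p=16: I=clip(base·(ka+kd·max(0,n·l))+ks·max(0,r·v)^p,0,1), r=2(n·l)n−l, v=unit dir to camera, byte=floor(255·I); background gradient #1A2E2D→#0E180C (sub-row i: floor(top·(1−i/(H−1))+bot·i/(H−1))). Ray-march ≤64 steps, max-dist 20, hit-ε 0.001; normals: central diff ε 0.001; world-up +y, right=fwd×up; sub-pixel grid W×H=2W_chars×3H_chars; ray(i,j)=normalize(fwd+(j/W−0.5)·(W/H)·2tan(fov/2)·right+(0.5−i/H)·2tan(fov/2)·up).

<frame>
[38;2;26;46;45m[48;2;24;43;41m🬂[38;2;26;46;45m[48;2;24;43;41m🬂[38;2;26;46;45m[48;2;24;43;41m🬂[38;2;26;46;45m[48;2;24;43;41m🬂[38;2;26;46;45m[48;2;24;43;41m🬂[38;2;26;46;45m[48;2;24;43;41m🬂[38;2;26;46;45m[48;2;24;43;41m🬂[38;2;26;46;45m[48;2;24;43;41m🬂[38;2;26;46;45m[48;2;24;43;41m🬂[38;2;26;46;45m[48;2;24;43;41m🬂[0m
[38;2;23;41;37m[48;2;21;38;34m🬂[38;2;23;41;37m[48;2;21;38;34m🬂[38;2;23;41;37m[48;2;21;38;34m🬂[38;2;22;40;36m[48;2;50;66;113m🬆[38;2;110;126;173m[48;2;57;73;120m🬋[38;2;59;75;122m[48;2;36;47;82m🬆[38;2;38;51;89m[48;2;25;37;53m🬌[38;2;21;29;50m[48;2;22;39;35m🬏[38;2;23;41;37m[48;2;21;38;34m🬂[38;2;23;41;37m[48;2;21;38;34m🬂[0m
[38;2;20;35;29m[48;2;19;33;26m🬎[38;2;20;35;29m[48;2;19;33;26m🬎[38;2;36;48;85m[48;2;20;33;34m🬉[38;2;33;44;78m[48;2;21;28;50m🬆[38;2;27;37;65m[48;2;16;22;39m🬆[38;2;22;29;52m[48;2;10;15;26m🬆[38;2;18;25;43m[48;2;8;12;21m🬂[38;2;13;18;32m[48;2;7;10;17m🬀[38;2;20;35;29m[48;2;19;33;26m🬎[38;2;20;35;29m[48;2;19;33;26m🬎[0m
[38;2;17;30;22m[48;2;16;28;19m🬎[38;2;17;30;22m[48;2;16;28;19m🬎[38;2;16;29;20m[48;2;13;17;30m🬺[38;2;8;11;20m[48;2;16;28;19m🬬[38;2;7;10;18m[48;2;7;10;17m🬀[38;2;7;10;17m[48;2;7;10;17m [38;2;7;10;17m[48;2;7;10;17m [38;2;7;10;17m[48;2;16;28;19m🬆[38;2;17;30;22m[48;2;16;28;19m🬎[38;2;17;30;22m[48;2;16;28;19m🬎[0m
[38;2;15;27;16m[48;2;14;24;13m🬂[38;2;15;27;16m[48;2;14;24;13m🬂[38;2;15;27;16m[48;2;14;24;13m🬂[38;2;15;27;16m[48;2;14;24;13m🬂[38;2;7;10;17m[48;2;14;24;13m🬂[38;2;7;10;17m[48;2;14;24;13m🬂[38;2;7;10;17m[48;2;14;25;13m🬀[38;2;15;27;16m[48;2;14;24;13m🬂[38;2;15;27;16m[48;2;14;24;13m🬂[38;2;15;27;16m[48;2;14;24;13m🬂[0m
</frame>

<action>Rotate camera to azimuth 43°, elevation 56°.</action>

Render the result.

<frame>
[38;2;26;46;45m[48;2;24;43;41m🬂[38;2;26;46;45m[48;2;24;43;41m🬂[38;2;26;46;45m[48;2;24;43;41m🬂[38;2;26;46;45m[48;2;24;43;41m🬂[38;2;26;46;45m[48;2;24;43;41m🬂[38;2;26;46;45m[48;2;24;43;41m🬂[38;2;26;46;45m[48;2;24;43;41m🬂[38;2;26;46;45m[48;2;24;43;41m🬂[38;2;26;46;45m[48;2;24;43;41m🬂[38;2;26;46;45m[48;2;24;43;41m🬂[0m
[38;2;23;41;37m[48;2;21;38;34m🬂[38;2;23;41;37m[48;2;21;38;34m🬂[38;2;23;41;37m[48;2;21;38;34m🬂[38;2;22;40;36m[48;2;45;61;107m🬆[38;2;111;128;179m[48;2;58;75;127m🬇[38;2;124;141;191m[48;2;60;77;127m🬃[38;2;45;61;107m[48;2;23;41;37m🬺[38;2;36;49;85m[48;2;22;39;35m🬏[38;2;23;41;37m[48;2;21;38;34m🬂[38;2;23;41;37m[48;2;21;38;34m🬂[0m
[38;2;20;35;29m[48;2;19;33;26m🬎[38;2;20;35;29m[48;2;19;33;26m🬎[38;2;29;38;68m[48;2;18;31;30m🬉[38;2;31;42;73m[48;2;18;25;45m🬎[38;2;32;43;76m[48;2;21;29;52m🬆[38;2;31;42;74m[48;2;21;27;49m🬆[38;2;28;39;68m[48;2;17;24;42m🬆[38;2;24;32;57m[48;2;11;15;27m🬆[38;2;20;35;29m[48;2;19;33;26m🬎[38;2;20;35;29m[48;2;19;33;26m🬎[0m
[38;2;17;30;22m[48;2;16;28;19m🬎[38;2;17;30;22m[48;2;16;28;19m🬎[38;2;16;29;20m[48;2;7;10;17m🬺[38;2;8;11;19m[48;2;16;28;19m🬬[38;2;11;15;26m[48;2;7;10;17m🬂[38;2;9;13;24m[48;2;7;10;17m🬂[38;2;8;11;19m[48;2;7;10;17m🬀[38;2;7;10;17m[48;2;16;28;19m🬆[38;2;17;30;22m[48;2;16;28;19m🬎[38;2;17;30;22m[48;2;16;28;19m🬎[0m
[38;2;15;27;16m[48;2;14;24;13m🬂[38;2;15;27;16m[48;2;14;24;13m🬂[38;2;15;27;16m[48;2;14;24;13m🬂[38;2;15;27;16m[48;2;14;24;13m🬂[38;2;7;10;17m[48;2;14;24;13m🬂[38;2;7;10;17m[48;2;14;24;13m🬂[38;2;7;10;17m[48;2;14;25;13m🬀[38;2;15;27;16m[48;2;14;24;13m🬂[38;2;15;27;16m[48;2;14;24;13m🬂[38;2;15;27;16m[48;2;14;24;13m🬂[0m
</frame>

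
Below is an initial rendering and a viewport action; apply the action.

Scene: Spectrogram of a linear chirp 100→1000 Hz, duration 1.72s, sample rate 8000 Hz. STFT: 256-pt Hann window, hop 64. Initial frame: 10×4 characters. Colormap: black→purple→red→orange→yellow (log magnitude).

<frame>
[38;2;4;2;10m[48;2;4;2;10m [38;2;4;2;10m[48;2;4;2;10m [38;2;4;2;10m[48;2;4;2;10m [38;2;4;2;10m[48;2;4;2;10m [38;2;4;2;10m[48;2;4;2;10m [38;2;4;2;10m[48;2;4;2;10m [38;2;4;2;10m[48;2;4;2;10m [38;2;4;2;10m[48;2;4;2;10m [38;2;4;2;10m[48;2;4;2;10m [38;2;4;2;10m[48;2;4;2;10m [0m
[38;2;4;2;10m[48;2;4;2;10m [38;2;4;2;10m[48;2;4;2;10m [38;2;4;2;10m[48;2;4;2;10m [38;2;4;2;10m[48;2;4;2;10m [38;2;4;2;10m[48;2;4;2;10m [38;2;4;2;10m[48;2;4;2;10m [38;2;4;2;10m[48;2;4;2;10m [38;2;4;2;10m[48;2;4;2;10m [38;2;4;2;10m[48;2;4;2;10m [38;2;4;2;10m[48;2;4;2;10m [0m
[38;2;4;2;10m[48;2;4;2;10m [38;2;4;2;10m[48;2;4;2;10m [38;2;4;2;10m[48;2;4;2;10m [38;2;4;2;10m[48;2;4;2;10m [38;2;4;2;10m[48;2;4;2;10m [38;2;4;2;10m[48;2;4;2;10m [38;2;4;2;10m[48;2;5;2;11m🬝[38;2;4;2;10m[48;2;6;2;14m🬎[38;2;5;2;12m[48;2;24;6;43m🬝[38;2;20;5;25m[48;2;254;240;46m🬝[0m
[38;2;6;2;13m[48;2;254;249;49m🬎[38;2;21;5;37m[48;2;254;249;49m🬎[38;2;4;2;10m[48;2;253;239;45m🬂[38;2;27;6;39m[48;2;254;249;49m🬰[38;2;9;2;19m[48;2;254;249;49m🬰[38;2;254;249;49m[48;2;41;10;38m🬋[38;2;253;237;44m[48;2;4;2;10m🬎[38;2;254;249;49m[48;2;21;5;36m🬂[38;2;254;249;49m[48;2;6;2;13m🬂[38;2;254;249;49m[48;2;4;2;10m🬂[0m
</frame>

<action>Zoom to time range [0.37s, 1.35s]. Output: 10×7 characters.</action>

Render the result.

<frame>
[38;2;4;2;10m[48;2;4;2;10m [38;2;4;2;10m[48;2;4;2;10m [38;2;4;2;10m[48;2;4;2;10m [38;2;4;2;10m[48;2;4;2;10m [38;2;4;2;10m[48;2;4;2;10m [38;2;4;2;10m[48;2;4;2;10m [38;2;4;2;10m[48;2;4;2;10m [38;2;4;2;10m[48;2;4;2;10m [38;2;4;2;10m[48;2;4;2;10m [38;2;4;2;10m[48;2;4;2;10m [0m
[38;2;4;2;10m[48;2;4;2;10m [38;2;4;2;10m[48;2;4;2;10m [38;2;4;2;10m[48;2;4;2;10m [38;2;4;2;10m[48;2;4;2;10m [38;2;4;2;10m[48;2;4;2;10m [38;2;4;2;10m[48;2;4;2;10m [38;2;4;2;10m[48;2;4;2;10m [38;2;4;2;10m[48;2;4;2;10m [38;2;4;2;10m[48;2;4;2;10m [38;2;4;2;10m[48;2;4;2;10m [0m
[38;2;4;2;10m[48;2;4;2;10m [38;2;4;2;10m[48;2;4;2;10m [38;2;4;2;10m[48;2;4;2;10m [38;2;4;2;10m[48;2;4;2;10m [38;2;4;2;10m[48;2;4;2;10m [38;2;4;2;10m[48;2;4;2;10m [38;2;4;2;10m[48;2;4;2;10m [38;2;4;2;10m[48;2;4;2;10m [38;2;4;2;10m[48;2;4;2;10m [38;2;4;2;10m[48;2;4;2;10m [0m
[38;2;4;2;10m[48;2;4;2;10m [38;2;4;2;10m[48;2;4;2;10m [38;2;4;2;10m[48;2;4;2;10m [38;2;4;2;10m[48;2;4;2;10m [38;2;4;2;10m[48;2;4;2;10m [38;2;4;2;10m[48;2;4;2;10m [38;2;4;2;10m[48;2;4;2;10m [38;2;4;2;10m[48;2;4;2;10m [38;2;4;2;10m[48;2;4;2;10m [38;2;4;2;10m[48;2;4;2;10m [0m
[38;2;4;2;10m[48;2;4;2;10m [38;2;4;2;10m[48;2;4;2;10m [38;2;4;2;10m[48;2;4;2;10m [38;2;4;2;10m[48;2;4;2;10m [38;2;4;2;10m[48;2;4;2;10m [38;2;4;2;10m[48;2;4;2;10m [38;2;4;2;10m[48;2;4;2;10m [38;2;4;2;10m[48;2;4;2;10m [38;2;4;2;10m[48;2;4;2;10m [38;2;4;2;10m[48;2;4;2;10m [0m
[38;2;4;2;10m[48;2;5;2;12m🬝[38;2;4;2;10m[48;2;6;2;14m🬎[38;2;4;2;10m[48;2;9;3;18m🬎[38;2;6;2;13m[48;2;24;6;44m🬝[38;2;14;4;26m[48;2;211;75;63m🬝[38;2;5;2;12m[48;2;253;224;39m🬎[38;2;7;2;16m[48;2;254;249;49m🬎[38;2;13;3;25m[48;2;254;249;49m🬎[38;2;22;5;38m[48;2;251;213;37m🬆[38;2;7;2;16m[48;2;253;239;45m🬂[0m
[38;2;254;249;49m[48;2;29;7;51m🬋[38;2;253;223;39m[48;2;8;2;17m🬎[38;2;243;198;48m[48;2;6;2;13m🬎[38;2;254;248;49m[48;2;22;5;39m🬂[38;2;254;249;49m[48;2;8;2;17m🬂[38;2;254;247;48m[48;2;6;2;13m🬂[38;2;251;181;22m[48;2;24;6;26m🬀[38;2;32;7;58m[48;2;4;2;10m🬂[38;2;11;3;22m[48;2;4;2;10m🬂[38;2;6;2;14m[48;2;4;2;10m🬂[0m
</frame>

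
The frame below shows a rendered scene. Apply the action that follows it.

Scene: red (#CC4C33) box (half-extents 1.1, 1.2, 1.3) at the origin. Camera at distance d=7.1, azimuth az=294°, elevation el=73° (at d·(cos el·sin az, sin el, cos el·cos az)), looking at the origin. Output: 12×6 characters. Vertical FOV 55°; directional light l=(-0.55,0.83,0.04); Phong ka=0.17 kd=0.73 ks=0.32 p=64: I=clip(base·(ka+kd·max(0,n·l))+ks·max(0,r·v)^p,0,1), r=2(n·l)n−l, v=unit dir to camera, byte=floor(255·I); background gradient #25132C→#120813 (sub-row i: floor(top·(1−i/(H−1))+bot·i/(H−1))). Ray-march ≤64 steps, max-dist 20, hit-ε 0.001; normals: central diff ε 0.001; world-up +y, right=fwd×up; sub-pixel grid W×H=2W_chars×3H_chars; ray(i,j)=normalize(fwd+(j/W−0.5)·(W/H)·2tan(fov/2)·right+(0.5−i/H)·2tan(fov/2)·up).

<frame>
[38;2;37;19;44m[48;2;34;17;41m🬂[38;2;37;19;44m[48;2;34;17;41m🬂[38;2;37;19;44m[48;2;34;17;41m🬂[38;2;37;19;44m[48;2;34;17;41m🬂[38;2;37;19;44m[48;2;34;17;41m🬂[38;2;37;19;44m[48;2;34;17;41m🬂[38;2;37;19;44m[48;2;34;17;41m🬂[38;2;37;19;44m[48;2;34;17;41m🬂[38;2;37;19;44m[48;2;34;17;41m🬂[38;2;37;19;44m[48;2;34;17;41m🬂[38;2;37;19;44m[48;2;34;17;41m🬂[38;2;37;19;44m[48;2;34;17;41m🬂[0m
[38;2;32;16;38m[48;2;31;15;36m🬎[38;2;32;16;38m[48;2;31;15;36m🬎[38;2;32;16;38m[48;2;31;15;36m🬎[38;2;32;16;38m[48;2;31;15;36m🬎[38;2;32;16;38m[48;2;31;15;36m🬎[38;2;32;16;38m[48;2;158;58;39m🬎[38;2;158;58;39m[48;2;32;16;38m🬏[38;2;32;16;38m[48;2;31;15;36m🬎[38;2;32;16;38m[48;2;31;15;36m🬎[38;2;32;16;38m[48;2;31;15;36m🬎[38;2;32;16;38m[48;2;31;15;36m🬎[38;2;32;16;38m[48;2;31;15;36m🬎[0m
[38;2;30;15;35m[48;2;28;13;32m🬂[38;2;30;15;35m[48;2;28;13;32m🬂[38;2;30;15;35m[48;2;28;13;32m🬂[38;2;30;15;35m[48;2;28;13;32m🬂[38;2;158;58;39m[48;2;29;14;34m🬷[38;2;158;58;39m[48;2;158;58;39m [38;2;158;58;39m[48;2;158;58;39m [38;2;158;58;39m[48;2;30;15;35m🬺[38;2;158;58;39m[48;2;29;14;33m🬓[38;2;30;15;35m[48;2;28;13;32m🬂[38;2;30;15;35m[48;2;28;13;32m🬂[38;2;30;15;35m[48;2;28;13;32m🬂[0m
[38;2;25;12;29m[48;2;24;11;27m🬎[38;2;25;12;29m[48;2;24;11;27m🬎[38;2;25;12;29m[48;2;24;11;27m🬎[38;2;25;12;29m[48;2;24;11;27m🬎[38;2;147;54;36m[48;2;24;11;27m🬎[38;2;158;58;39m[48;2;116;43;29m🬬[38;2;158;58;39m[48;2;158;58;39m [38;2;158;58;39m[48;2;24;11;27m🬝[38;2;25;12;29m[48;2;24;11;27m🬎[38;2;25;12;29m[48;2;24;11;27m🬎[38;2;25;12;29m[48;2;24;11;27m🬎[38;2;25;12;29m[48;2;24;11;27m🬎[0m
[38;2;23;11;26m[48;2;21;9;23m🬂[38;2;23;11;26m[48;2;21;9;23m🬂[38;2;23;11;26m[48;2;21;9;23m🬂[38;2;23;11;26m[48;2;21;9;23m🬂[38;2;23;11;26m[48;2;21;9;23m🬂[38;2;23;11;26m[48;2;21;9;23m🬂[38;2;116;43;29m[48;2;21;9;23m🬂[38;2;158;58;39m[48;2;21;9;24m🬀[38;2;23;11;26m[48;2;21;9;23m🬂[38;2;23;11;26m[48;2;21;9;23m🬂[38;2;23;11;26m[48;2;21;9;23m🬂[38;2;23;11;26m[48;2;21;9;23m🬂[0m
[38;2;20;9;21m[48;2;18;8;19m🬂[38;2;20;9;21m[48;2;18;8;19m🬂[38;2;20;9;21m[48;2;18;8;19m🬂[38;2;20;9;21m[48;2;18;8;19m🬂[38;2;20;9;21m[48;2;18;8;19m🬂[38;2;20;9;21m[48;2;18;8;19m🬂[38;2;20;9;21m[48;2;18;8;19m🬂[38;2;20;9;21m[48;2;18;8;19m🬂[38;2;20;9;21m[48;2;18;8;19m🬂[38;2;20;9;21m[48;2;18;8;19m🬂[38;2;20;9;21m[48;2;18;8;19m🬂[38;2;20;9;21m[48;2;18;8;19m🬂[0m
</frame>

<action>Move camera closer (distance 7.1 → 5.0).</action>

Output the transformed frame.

<frame>
[38;2;37;19;44m[48;2;34;17;41m🬂[38;2;37;19;44m[48;2;34;17;41m🬂[38;2;37;19;44m[48;2;34;17;41m🬂[38;2;37;19;44m[48;2;34;17;41m🬂[38;2;35;18;42m[48;2;158;58;39m🬝[38;2;37;19;44m[48;2;34;17;41m🬂[38;2;37;19;44m[48;2;34;17;41m🬂[38;2;37;19;44m[48;2;34;17;41m🬂[38;2;37;19;44m[48;2;34;17;41m🬂[38;2;37;19;44m[48;2;34;17;41m🬂[38;2;37;19;44m[48;2;34;17;41m🬂[38;2;37;19;44m[48;2;34;17;41m🬂[0m
[38;2;32;16;38m[48;2;31;15;36m🬎[38;2;32;16;38m[48;2;31;15;36m🬎[38;2;32;16;38m[48;2;31;15;36m🬎[38;2;32;16;38m[48;2;31;15;36m🬎[38;2;33;17;39m[48;2;158;58;39m🬀[38;2;158;58;39m[48;2;158;58;39m [38;2;158;58;39m[48;2;33;17;39m🬺[38;2;33;17;39m[48;2;158;58;39m🬂[38;2;32;16;38m[48;2;158;58;39m🬎[38;2;32;16;38m[48;2;31;15;36m🬎[38;2;32;16;38m[48;2;31;15;36m🬎[38;2;32;16;38m[48;2;31;15;36m🬎[0m
[38;2;30;15;35m[48;2;28;13;32m🬂[38;2;30;15;35m[48;2;28;13;32m🬂[38;2;30;15;35m[48;2;28;13;32m🬂[38;2;30;15;35m[48;2;158;58;39m🬀[38;2;158;58;39m[48;2;158;58;39m [38;2;158;58;39m[48;2;158;58;39m [38;2;158;58;39m[48;2;158;58;39m [38;2;158;58;39m[48;2;158;58;39m [38;2;158;58;39m[48;2;158;58;39m [38;2;158;58;39m[48;2;29;14;33m▌[38;2;30;15;35m[48;2;28;13;32m🬂[38;2;30;15;35m[48;2;28;13;32m🬂[0m
[38;2;25;12;29m[48;2;24;11;27m🬎[38;2;25;12;29m[48;2;24;11;27m🬎[38;2;158;58;39m[48;2;24;11;28m🬁[38;2;158;58;39m[48;2;24;11;27m🬎[38;2;158;58;39m[48;2;158;58;39m [38;2;158;58;39m[48;2;158;58;39m [38;2;158;58;39m[48;2;158;58;39m [38;2;158;58;39m[48;2;158;58;39m [38;2;158;58;39m[48;2;158;58;39m [38;2;25;12;29m[48;2;24;11;27m🬎[38;2;25;12;29m[48;2;24;11;27m🬎[38;2;25;12;29m[48;2;24;11;27m🬎[0m
[38;2;23;11;26m[48;2;21;9;23m🬂[38;2;23;11;26m[48;2;21;9;23m🬂[38;2;23;11;26m[48;2;21;9;23m🬂[38;2;23;11;26m[48;2;21;9;23m🬂[38;2;23;11;26m[48;2;21;9;23m🬂[38;2;158;58;39m[48;2;21;9;23m🬂[38;2;147;54;36m[48;2;21;9;23m🬎[38;2;158;58;39m[48;2;116;43;29m🬬[38;2;153;56;37m[48;2;22;10;24m▌[38;2;23;11;26m[48;2;21;9;23m🬂[38;2;23;11;26m[48;2;21;9;23m🬂[38;2;23;11;26m[48;2;21;9;23m🬂[0m
[38;2;20;9;21m[48;2;18;8;19m🬂[38;2;20;9;21m[48;2;18;8;19m🬂[38;2;20;9;21m[48;2;18;8;19m🬂[38;2;20;9;21m[48;2;18;8;19m🬂[38;2;20;9;21m[48;2;18;8;19m🬂[38;2;20;9;21m[48;2;18;8;19m🬂[38;2;20;9;21m[48;2;18;8;19m🬂[38;2;20;9;21m[48;2;18;8;19m🬂[38;2;20;9;21m[48;2;18;8;19m🬂[38;2;20;9;21m[48;2;18;8;19m🬂[38;2;20;9;21m[48;2;18;8;19m🬂[38;2;20;9;21m[48;2;18;8;19m🬂[0m
</frame>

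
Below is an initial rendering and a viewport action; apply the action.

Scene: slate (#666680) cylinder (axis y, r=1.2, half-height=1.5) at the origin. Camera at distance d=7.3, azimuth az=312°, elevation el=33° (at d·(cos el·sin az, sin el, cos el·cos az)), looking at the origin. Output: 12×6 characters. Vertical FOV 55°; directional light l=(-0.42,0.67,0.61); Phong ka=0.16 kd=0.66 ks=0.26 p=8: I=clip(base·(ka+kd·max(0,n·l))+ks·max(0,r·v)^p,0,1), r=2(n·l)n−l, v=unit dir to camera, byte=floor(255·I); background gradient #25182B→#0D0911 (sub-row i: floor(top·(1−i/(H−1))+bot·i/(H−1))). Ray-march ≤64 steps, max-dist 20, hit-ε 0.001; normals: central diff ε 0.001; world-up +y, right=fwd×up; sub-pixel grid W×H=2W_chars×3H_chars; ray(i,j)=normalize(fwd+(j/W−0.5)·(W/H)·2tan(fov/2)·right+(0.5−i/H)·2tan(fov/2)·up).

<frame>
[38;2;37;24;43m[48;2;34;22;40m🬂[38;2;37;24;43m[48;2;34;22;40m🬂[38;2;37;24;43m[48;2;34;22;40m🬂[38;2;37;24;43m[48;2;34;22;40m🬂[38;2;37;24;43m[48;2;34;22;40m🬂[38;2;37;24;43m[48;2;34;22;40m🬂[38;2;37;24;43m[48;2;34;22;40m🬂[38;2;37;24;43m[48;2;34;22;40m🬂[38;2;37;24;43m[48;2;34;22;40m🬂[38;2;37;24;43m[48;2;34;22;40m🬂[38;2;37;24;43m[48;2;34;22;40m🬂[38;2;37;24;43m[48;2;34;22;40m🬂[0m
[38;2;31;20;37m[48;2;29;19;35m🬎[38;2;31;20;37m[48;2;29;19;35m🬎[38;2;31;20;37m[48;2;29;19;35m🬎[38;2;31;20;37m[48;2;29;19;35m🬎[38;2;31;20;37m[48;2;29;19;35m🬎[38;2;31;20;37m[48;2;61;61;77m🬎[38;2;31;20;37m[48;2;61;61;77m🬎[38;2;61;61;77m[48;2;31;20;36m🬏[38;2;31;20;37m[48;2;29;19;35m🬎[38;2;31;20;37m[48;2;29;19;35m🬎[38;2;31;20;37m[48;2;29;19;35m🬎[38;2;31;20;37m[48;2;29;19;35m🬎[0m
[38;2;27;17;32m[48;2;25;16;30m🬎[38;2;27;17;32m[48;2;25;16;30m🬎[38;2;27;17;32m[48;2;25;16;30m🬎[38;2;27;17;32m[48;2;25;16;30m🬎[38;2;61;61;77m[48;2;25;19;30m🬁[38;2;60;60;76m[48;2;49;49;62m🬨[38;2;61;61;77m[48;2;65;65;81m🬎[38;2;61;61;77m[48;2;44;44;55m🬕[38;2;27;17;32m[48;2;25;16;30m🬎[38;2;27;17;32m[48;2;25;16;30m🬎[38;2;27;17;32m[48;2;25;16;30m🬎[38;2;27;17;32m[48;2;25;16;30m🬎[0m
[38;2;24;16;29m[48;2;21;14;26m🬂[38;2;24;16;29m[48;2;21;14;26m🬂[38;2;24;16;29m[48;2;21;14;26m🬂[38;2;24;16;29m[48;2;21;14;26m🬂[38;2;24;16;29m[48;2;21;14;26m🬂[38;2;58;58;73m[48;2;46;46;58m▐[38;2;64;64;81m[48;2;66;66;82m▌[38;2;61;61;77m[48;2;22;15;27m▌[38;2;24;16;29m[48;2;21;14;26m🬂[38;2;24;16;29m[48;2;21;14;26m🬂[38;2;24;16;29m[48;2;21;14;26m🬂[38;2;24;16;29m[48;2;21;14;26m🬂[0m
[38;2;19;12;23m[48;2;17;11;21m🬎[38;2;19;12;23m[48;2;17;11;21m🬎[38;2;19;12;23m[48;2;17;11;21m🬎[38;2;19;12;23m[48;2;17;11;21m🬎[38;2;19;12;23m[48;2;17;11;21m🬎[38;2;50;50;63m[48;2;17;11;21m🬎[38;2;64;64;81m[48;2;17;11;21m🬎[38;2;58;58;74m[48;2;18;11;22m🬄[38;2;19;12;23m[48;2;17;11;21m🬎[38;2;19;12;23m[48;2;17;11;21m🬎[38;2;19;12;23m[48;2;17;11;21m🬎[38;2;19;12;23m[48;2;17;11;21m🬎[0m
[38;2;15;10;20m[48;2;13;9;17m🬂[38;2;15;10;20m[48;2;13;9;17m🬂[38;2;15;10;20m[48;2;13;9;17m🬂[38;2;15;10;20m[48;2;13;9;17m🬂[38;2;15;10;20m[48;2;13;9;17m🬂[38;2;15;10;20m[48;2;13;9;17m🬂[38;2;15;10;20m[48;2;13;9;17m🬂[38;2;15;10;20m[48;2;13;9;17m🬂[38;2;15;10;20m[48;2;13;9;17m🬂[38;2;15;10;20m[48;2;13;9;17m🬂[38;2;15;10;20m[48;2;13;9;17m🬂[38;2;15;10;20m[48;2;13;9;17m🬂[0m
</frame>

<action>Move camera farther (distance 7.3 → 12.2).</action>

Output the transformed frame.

<frame>
[38;2;37;24;43m[48;2;34;22;40m🬂[38;2;37;24;43m[48;2;34;22;40m🬂[38;2;37;24;43m[48;2;34;22;40m🬂[38;2;37;24;43m[48;2;34;22;40m🬂[38;2;37;24;43m[48;2;34;22;40m🬂[38;2;37;24;43m[48;2;34;22;40m🬂[38;2;37;24;43m[48;2;34;22;40m🬂[38;2;37;24;43m[48;2;34;22;40m🬂[38;2;37;24;43m[48;2;34;22;40m🬂[38;2;37;24;43m[48;2;34;22;40m🬂[38;2;37;24;43m[48;2;34;22;40m🬂[38;2;37;24;43m[48;2;34;22;40m🬂[0m
[38;2;31;20;37m[48;2;29;19;35m🬎[38;2;31;20;37m[48;2;29;19;35m🬎[38;2;31;20;37m[48;2;29;19;35m🬎[38;2;31;20;37m[48;2;29;19;35m🬎[38;2;31;20;37m[48;2;29;19;35m🬎[38;2;31;20;37m[48;2;29;19;35m🬎[38;2;31;20;37m[48;2;29;19;35m🬎[38;2;31;20;37m[48;2;29;19;35m🬎[38;2;31;20;37m[48;2;29;19;35m🬎[38;2;31;20;37m[48;2;29;19;35m🬎[38;2;31;20;37m[48;2;29;19;35m🬎[38;2;31;20;37m[48;2;29;19;35m🬎[0m
[38;2;27;17;32m[48;2;25;16;30m🬎[38;2;27;17;32m[48;2;25;16;30m🬎[38;2;27;17;32m[48;2;25;16;30m🬎[38;2;27;17;32m[48;2;25;16;30m🬎[38;2;27;17;32m[48;2;25;16;30m🬎[38;2;56;56;71m[48;2;27;17;32m🬦[38;2;28;18;33m[48;2;62;62;78m🬂[38;2;27;17;32m[48;2;25;16;30m🬎[38;2;27;17;32m[48;2;25;16;30m🬎[38;2;27;17;32m[48;2;25;16;30m🬎[38;2;27;17;32m[48;2;25;16;30m🬎[38;2;27;17;32m[48;2;25;16;30m🬎[0m
[38;2;24;16;29m[48;2;21;14;26m🬂[38;2;24;16;29m[48;2;21;14;26m🬂[38;2;24;16;29m[48;2;21;14;26m🬂[38;2;24;16;29m[48;2;21;14;26m🬂[38;2;24;16;29m[48;2;21;14;26m🬂[38;2;50;50;62m[48;2;22;15;27m▐[38;2;64;64;81m[48;2;62;62;78m▌[38;2;24;16;29m[48;2;21;14;26m🬂[38;2;24;16;29m[48;2;21;14;26m🬂[38;2;24;16;29m[48;2;21;14;26m🬂[38;2;24;16;29m[48;2;21;14;26m🬂[38;2;24;16;29m[48;2;21;14;26m🬂[0m
[38;2;19;12;23m[48;2;17;11;21m🬎[38;2;19;12;23m[48;2;17;11;21m🬎[38;2;19;12;23m[48;2;17;11;21m🬎[38;2;19;12;23m[48;2;17;11;21m🬎[38;2;19;12;23m[48;2;17;11;21m🬎[38;2;19;12;23m[48;2;17;11;21m🬎[38;2;19;12;23m[48;2;17;11;21m🬎[38;2;19;12;23m[48;2;17;11;21m🬎[38;2;19;12;23m[48;2;17;11;21m🬎[38;2;19;12;23m[48;2;17;11;21m🬎[38;2;19;12;23m[48;2;17;11;21m🬎[38;2;19;12;23m[48;2;17;11;21m🬎[0m
[38;2;15;10;20m[48;2;13;9;17m🬂[38;2;15;10;20m[48;2;13;9;17m🬂[38;2;15;10;20m[48;2;13;9;17m🬂[38;2;15;10;20m[48;2;13;9;17m🬂[38;2;15;10;20m[48;2;13;9;17m🬂[38;2;15;10;20m[48;2;13;9;17m🬂[38;2;15;10;20m[48;2;13;9;17m🬂[38;2;15;10;20m[48;2;13;9;17m🬂[38;2;15;10;20m[48;2;13;9;17m🬂[38;2;15;10;20m[48;2;13;9;17m🬂[38;2;15;10;20m[48;2;13;9;17m🬂[38;2;15;10;20m[48;2;13;9;17m🬂[0m
</frame>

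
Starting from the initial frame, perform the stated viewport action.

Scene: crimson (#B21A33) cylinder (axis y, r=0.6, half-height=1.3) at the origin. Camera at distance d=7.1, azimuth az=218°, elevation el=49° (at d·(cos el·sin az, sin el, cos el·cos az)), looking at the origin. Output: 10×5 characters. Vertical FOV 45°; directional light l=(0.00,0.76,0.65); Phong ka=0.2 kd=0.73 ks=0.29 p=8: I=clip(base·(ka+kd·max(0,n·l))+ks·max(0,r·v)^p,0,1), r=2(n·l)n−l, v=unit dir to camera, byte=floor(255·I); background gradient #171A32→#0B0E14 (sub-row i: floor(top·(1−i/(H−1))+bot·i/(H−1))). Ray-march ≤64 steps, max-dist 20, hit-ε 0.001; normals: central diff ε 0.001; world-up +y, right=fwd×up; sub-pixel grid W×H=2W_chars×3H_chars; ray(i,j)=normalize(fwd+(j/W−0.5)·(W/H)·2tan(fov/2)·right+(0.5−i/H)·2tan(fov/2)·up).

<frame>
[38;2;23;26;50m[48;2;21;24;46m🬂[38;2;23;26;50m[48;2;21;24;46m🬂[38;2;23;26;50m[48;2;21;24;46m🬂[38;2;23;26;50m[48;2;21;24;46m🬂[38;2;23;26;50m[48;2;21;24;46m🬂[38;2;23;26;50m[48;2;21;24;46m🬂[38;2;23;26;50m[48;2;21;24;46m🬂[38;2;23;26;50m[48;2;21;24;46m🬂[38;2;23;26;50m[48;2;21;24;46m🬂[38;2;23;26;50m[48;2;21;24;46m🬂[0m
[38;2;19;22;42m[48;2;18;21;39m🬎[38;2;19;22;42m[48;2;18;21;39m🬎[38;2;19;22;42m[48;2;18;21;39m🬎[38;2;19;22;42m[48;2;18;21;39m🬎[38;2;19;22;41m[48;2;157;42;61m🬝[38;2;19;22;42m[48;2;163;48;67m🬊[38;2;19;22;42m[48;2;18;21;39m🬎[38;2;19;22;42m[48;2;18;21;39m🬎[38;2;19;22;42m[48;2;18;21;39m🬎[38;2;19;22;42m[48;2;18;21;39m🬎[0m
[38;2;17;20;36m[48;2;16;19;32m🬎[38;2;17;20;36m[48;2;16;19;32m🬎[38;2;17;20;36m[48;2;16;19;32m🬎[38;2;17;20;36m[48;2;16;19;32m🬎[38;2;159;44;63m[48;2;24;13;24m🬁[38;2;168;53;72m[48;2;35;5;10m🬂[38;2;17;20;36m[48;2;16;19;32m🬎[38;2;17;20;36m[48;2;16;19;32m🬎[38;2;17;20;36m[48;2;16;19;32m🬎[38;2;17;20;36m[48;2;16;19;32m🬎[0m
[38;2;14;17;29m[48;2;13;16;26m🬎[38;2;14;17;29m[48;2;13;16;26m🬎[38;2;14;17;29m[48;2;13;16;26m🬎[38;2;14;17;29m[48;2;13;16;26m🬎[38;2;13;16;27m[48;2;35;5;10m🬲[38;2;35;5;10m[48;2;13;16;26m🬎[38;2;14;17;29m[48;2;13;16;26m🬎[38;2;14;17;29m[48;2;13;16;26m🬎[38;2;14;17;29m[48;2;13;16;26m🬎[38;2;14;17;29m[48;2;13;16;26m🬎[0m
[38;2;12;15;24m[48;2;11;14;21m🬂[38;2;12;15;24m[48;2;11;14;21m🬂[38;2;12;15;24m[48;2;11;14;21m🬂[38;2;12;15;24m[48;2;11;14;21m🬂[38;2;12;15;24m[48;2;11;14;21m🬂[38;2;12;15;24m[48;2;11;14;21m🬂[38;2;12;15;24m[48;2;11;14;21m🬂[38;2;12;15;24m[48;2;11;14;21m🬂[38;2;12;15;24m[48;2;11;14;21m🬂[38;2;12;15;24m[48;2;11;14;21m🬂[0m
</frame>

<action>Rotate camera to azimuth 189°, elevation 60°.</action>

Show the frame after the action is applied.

<frame>
[38;2;23;26;50m[48;2;21;24;46m🬂[38;2;23;26;50m[48;2;21;24;46m🬂[38;2;23;26;50m[48;2;21;24;46m🬂[38;2;23;26;50m[48;2;21;24;46m🬂[38;2;23;26;50m[48;2;21;24;46m🬂[38;2;23;26;50m[48;2;21;24;46m🬂[38;2;23;26;50m[48;2;21;24;46m🬂[38;2;23;26;50m[48;2;21;24;46m🬂[38;2;23;26;50m[48;2;21;24;46m🬂[38;2;23;26;50m[48;2;21;24;46m🬂[0m
[38;2;19;22;42m[48;2;18;21;39m🬎[38;2;19;22;42m[48;2;18;21;39m🬎[38;2;19;22;42m[48;2;18;21;39m🬎[38;2;19;22;42m[48;2;18;21;39m🬎[38;2;19;22;41m[48;2;200;86;105m🬝[38;2;19;22;42m[48;2;205;91;109m🬎[38;2;19;22;42m[48;2;18;21;39m🬎[38;2;19;22;42m[48;2;18;21;39m🬎[38;2;19;22;42m[48;2;18;21;39m🬎[38;2;19;22;42m[48;2;18;21;39m🬎[0m
[38;2;17;20;36m[48;2;16;19;32m🬎[38;2;17;20;36m[48;2;16;19;32m🬎[38;2;17;20;36m[48;2;16;19;32m🬎[38;2;17;20;36m[48;2;16;19;32m🬎[38;2;198;84;103m[48;2;24;13;24m🬁[38;2;202;87;106m[48;2;35;5;10m🬆[38;2;17;20;36m[48;2;16;19;32m🬎[38;2;17;20;36m[48;2;16;19;32m🬎[38;2;17;20;36m[48;2;16;19;32m🬎[38;2;17;20;36m[48;2;16;19;32m🬎[0m
[38;2;14;17;29m[48;2;13;16;26m🬎[38;2;14;17;29m[48;2;13;16;26m🬎[38;2;14;17;29m[48;2;13;16;26m🬎[38;2;14;17;29m[48;2;13;16;26m🬎[38;2;13;16;27m[48;2;35;5;10m🬺[38;2;35;5;10m[48;2;13;16;26m🬆[38;2;14;17;29m[48;2;13;16;26m🬎[38;2;14;17;29m[48;2;13;16;26m🬎[38;2;14;17;29m[48;2;13;16;26m🬎[38;2;14;17;29m[48;2;13;16;26m🬎[0m
[38;2;12;15;24m[48;2;11;14;21m🬂[38;2;12;15;24m[48;2;11;14;21m🬂[38;2;12;15;24m[48;2;11;14;21m🬂[38;2;12;15;24m[48;2;11;14;21m🬂[38;2;12;15;24m[48;2;11;14;21m🬂[38;2;12;15;24m[48;2;11;14;21m🬂[38;2;12;15;24m[48;2;11;14;21m🬂[38;2;12;15;24m[48;2;11;14;21m🬂[38;2;12;15;24m[48;2;11;14;21m🬂[38;2;12;15;24m[48;2;11;14;21m🬂[0m
</frame>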